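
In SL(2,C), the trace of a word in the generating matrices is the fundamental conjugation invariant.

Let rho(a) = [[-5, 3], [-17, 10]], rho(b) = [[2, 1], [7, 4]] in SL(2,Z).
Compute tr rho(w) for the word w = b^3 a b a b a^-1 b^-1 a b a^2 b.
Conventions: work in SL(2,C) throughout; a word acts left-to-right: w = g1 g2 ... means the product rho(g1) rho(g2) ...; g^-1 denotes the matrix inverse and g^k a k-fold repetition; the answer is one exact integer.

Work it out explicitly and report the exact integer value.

rho(b) = [[2, 1], [7, 4]]
... * rho(b) = [[2, 1], [7, 4]]  ->  [[11, 6], [42, 23]]
... * rho(b) = [[2, 1], [7, 4]]  ->  [[64, 35], [245, 134]]
... * rho(a) = [[-5, 3], [-17, 10]]  ->  [[-915, 542], [-3503, 2075]]
... * rho(b) = [[2, 1], [7, 4]]  ->  [[1964, 1253], [7519, 4797]]
... * rho(a) = [[-5, 3], [-17, 10]]  ->  [[-31121, 18422], [-119144, 70527]]
... * rho(b) = [[2, 1], [7, 4]]  ->  [[66712, 42567], [255401, 162964]]
... * rho(a^-1) = [[10, -3], [17, -5]]  ->  [[1390759, -412971], [5324398, -1581023]]
... * rho(b^-1) = [[4, -1], [-7, 2]]  ->  [[8453833, -2216701], [32364753, -8486444]]
... * rho(a) = [[-5, 3], [-17, 10]]  ->  [[-4585248, 3194489], [-17554217, 12229819]]
... * rho(b) = [[2, 1], [7, 4]]  ->  [[13190927, 8192708], [50500299, 31365059]]
... * rho(a) = [[-5, 3], [-17, 10]]  ->  [[-205230671, 121499861], [-785707498, 465151487]]
... * rho(a) = [[-5, 3], [-17, 10]]  ->  [[-1039344282, 599306597], [-3979037789, 2294392376]]
... * rho(b) = [[2, 1], [7, 4]]  ->  [[2116457615, 1357882106], [8102671054, 5198531715]]
tr = 2116457615 + 5198531715 = 7314989330

7314989330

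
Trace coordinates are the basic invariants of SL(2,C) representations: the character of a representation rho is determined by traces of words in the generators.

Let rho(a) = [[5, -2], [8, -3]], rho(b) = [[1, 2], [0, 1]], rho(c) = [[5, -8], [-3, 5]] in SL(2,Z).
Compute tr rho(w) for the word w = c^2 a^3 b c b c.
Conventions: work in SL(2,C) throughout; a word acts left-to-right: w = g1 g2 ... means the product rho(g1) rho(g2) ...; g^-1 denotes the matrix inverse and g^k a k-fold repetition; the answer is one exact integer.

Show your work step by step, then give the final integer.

rho(c) = [[5, -8], [-3, 5]]
... * rho(c) = [[5, -8], [-3, 5]]  ->  [[49, -80], [-30, 49]]
... * rho(a) = [[5, -2], [8, -3]]  ->  [[-395, 142], [242, -87]]
... * rho(a) = [[5, -2], [8, -3]]  ->  [[-839, 364], [514, -223]]
... * rho(a) = [[5, -2], [8, -3]]  ->  [[-1283, 586], [786, -359]]
... * rho(b) = [[1, 2], [0, 1]]  ->  [[-1283, -1980], [786, 1213]]
... * rho(c) = [[5, -8], [-3, 5]]  ->  [[-475, 364], [291, -223]]
... * rho(b) = [[1, 2], [0, 1]]  ->  [[-475, -586], [291, 359]]
... * rho(c) = [[5, -8], [-3, 5]]  ->  [[-617, 870], [378, -533]]
tr = -617 + -533 = -1150

-1150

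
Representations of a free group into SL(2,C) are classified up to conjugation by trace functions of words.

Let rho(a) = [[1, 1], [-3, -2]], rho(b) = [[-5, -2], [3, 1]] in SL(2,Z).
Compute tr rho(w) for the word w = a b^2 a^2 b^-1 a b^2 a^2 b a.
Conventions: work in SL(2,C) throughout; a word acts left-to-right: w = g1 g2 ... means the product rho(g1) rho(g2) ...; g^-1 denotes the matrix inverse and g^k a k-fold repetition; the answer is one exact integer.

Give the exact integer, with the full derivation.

407

rho(a) = [[1, 1], [-3, -2]]
... * rho(b) = [[-5, -2], [3, 1]]  ->  [[-2, -1], [9, 4]]
... * rho(b) = [[-5, -2], [3, 1]]  ->  [[7, 3], [-33, -14]]
... * rho(a) = [[1, 1], [-3, -2]]  ->  [[-2, 1], [9, -5]]
... * rho(a) = [[1, 1], [-3, -2]]  ->  [[-5, -4], [24, 19]]
... * rho(b^-1) = [[1, 2], [-3, -5]]  ->  [[7, 10], [-33, -47]]
... * rho(a) = [[1, 1], [-3, -2]]  ->  [[-23, -13], [108, 61]]
... * rho(b) = [[-5, -2], [3, 1]]  ->  [[76, 33], [-357, -155]]
... * rho(b) = [[-5, -2], [3, 1]]  ->  [[-281, -119], [1320, 559]]
... * rho(a) = [[1, 1], [-3, -2]]  ->  [[76, -43], [-357, 202]]
... * rho(a) = [[1, 1], [-3, -2]]  ->  [[205, 162], [-963, -761]]
... * rho(b) = [[-5, -2], [3, 1]]  ->  [[-539, -248], [2532, 1165]]
... * rho(a) = [[1, 1], [-3, -2]]  ->  [[205, -43], [-963, 202]]
tr = 205 + 202 = 407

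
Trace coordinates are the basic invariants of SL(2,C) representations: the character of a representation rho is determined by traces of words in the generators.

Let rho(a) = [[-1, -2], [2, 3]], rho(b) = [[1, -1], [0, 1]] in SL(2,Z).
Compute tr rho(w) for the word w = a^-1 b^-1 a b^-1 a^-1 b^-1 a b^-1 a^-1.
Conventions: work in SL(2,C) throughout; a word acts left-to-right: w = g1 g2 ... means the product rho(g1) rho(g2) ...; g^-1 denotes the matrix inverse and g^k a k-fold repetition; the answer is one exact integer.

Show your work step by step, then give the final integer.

rho(a^-1) = [[3, 2], [-2, -1]]
... * rho(b^-1) = [[1, 1], [0, 1]]  ->  [[3, 5], [-2, -3]]
... * rho(a) = [[-1, -2], [2, 3]]  ->  [[7, 9], [-4, -5]]
... * rho(b^-1) = [[1, 1], [0, 1]]  ->  [[7, 16], [-4, -9]]
... * rho(a^-1) = [[3, 2], [-2, -1]]  ->  [[-11, -2], [6, 1]]
... * rho(b^-1) = [[1, 1], [0, 1]]  ->  [[-11, -13], [6, 7]]
... * rho(a) = [[-1, -2], [2, 3]]  ->  [[-15, -17], [8, 9]]
... * rho(b^-1) = [[1, 1], [0, 1]]  ->  [[-15, -32], [8, 17]]
... * rho(a^-1) = [[3, 2], [-2, -1]]  ->  [[19, 2], [-10, -1]]
tr = 19 + -1 = 18

18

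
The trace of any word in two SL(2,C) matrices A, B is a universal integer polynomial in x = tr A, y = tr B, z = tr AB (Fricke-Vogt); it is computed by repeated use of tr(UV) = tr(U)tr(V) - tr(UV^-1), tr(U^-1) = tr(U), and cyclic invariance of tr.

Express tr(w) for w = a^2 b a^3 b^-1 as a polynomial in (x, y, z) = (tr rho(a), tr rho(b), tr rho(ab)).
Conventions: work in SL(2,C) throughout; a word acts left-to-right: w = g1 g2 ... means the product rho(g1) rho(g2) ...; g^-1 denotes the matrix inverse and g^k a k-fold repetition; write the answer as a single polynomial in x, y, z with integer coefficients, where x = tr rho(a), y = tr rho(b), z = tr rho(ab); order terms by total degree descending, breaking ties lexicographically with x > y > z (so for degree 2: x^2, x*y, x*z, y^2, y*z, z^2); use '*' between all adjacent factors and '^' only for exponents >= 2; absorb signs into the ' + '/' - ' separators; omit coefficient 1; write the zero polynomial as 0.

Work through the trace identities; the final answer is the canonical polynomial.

tr(a b a) = tr(a) * tr(b a) - tr(b)   [square of a] = x*z - y
tr(b a^3) = tr(a) * tr(a b a) - tr(a b)   [square of a] = x^2*z - x*y - z
tr(b a^4) = tr(a) * tr(b a^3) - tr(b a^2)   [square of a] = x^3*z - x^2*y - 2*x*z + y
tr(a^2 b a^3) = tr(a) * tr(b a^4) - tr(b a^3)   [square of a] = x^4*z - x^3*y - 3*x^2*z + 2*x*y + z
tr(b a b a) = tr(a b) * tr(a b) - tr(1)   [split at a repeated a] = z^2 - 2
tr(b a b) = tr(b) * tr(a b) - tr(a)   [square of b] = y*z - x
tr(b a^2 b a) = tr(a) * tr(b a b a) - tr(b a b)   [square of a] = x*z^2 - y*z - x
tr(a^2) = tr(a) * tr(a) - tr(1)   [square of a] = x^2 - 2
tr(b a^2 b) = tr(b) * tr(a^2 b) - tr(a^2)   [square of b] = x*y*z - x^2 - y^2 + 2
tr(a b a^2 b a) = tr(a) * tr(b a^2 b a) - tr(b a^2 b)   [square of a] = x^2*z^2 - 2*x*y*z + y^2 - 2
tr(a^2 b a^3 b) = tr(a) * tr(a b a^2 b a) - tr(a b a^2 b)   [square of a] = x^3*z^2 - 2*x^2*y*z + x*y^2 - x*z^2 + y*z - x
tr(a^2 b a^3 b^-1) = tr(a^2 b a^3) * tr(b) - tr(a^2 b a^3 b)   [inverse elimination on b] = x^4*y*z - x^3*y^2 - x^3*z^2 - x^2*y*z + x*y^2 + x*z^2 + x

x^4*y*z - x^3*y^2 - x^3*z^2 - x^2*y*z + x*y^2 + x*z^2 + x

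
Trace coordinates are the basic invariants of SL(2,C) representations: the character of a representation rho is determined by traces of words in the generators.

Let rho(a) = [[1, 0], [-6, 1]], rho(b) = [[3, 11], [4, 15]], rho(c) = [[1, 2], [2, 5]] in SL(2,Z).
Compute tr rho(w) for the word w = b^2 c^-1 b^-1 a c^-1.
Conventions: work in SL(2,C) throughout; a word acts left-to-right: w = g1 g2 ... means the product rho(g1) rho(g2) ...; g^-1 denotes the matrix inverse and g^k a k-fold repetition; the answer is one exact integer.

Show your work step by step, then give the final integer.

-29940

rho(b) = [[3, 11], [4, 15]]
... * rho(b) = [[3, 11], [4, 15]]  ->  [[53, 198], [72, 269]]
... * rho(c^-1) = [[5, -2], [-2, 1]]  ->  [[-131, 92], [-178, 125]]
... * rho(b^-1) = [[15, -11], [-4, 3]]  ->  [[-2333, 1717], [-3170, 2333]]
... * rho(a) = [[1, 0], [-6, 1]]  ->  [[-12635, 1717], [-17168, 2333]]
... * rho(c^-1) = [[5, -2], [-2, 1]]  ->  [[-66609, 26987], [-90506, 36669]]
tr = -66609 + 36669 = -29940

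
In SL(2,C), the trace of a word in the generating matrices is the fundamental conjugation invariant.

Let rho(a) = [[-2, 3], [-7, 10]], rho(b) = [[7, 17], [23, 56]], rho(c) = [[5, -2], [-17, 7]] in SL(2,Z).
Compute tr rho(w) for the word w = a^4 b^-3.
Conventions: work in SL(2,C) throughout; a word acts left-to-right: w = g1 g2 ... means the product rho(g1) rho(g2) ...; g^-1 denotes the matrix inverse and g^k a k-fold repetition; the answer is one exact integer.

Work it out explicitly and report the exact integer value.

-246014

rho(a) = [[-2, 3], [-7, 10]]
... * rho(a) = [[-2, 3], [-7, 10]]  ->  [[-17, 24], [-56, 79]]
... * rho(a) = [[-2, 3], [-7, 10]]  ->  [[-134, 189], [-441, 622]]
... * rho(a) = [[-2, 3], [-7, 10]]  ->  [[-1055, 1488], [-3472, 4897]]
... * rho(b^-1) = [[56, -17], [-23, 7]]  ->  [[-93304, 28351], [-307063, 93303]]
... * rho(b^-1) = [[56, -17], [-23, 7]]  ->  [[-5877097, 1784625], [-19341497, 5873192]]
... * rho(b^-1) = [[56, -17], [-23, 7]]  ->  [[-370163807, 112403024], [-1218207248, 369917793]]
tr = -370163807 + 369917793 = -246014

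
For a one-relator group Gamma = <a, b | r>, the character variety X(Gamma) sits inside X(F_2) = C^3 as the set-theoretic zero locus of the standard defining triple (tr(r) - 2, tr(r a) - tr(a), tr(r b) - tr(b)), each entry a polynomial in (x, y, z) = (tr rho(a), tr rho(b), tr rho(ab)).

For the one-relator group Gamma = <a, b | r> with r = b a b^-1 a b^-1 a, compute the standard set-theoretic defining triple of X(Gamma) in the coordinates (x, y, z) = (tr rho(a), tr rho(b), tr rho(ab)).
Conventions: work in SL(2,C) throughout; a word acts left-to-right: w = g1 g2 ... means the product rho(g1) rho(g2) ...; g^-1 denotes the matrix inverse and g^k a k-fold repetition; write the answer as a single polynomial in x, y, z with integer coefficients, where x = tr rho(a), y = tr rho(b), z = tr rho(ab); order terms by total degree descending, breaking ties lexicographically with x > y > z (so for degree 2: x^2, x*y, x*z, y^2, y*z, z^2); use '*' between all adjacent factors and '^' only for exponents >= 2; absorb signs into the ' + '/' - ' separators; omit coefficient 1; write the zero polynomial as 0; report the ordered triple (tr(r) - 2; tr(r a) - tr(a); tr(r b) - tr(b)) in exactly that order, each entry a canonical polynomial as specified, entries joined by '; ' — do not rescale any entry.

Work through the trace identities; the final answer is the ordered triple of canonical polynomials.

tr(a b a) = tr(a) * tr(b a) - tr(b) = x*z - y
reduce: tr(a^2 b a) = tr(a) * tr(a b a) - tr(a b) = x^2*z - x*y - z
tr(b a b a) = tr(a b) * tr(a b) - tr(1) = z^2 - 2
reduce: tr(b a b) = tr(b) * tr(a b) - tr(a) = y*z - x
so tr(a^2 b a b) = tr(a) * tr(b a b a) - tr(b a b) = x*z^2 - y*z - x
reduce: tr(a b a b^-1 a) = tr(a^2 b a) * tr(b) - tr(a^2 b a b) = x^2*y*z - x*y^2 - x*z^2 + x
tr(a b a b a b) = tr(b a) * tr(b a b a) - tr(b^-1 a^-1) = z^3 - 3*z
tr(a b a b^-1 a b) = tr(a b a b a) * tr(b) - tr(a b a b a b) = x*y*z^2 - y^2*z - z^3 - x*y + 3*z
tr(b a b^-1 a b^-1 a) = tr(a b a b^-1 a) * tr(b) - tr(a b a b^-1 a b) = x^2*y^2*z - x*y^3 - 2*x*y*z^2 + y^2*z + z^3 + 2*x*y - 3*z
tr(a^3 b a) = tr(a) * tr(a b a^2) - tr(a b a)  (reduce the a square) = x^3*z - x^2*y - 2*x*z + y
reduce: tr(a^3 b a b) = tr(a) * tr(a b a b a) - tr(a b a b)  (reduce the a square) = x^2*z^2 - x*y*z - x^2 - z^2 + 2
reduce: tr(a^2 b a b^-1 a) = tr(a^3 b a) * tr(b) - tr(a^3 b a b)  (eliminate b^-1) = x^3*y*z - x^2*y^2 - x^2*z^2 - x*y*z + x^2 + y^2 + z^2 - 2
tr(b^2) = tr(b) * tr(b) - tr(1)  (reduce the b square) = y^2 - 2
tr(b a^2 b) = tr(a) * tr(b^2 a) - tr(b^2)  (reduce the a square) = x*y*z - x^2 - y^2 + 2
tr(a b a^2 b a) = tr(a) * tr(b a^2 b a) - tr(b a^2 b)  (reduce the a square) = x^2*z^2 - 2*x*y*z + y^2 - 2
reduce: tr(b a b a b) = tr(b) * tr(a b a b) - tr(a b a)  (reduce the b square) = y*z^2 - x*z - y
tr(a b a^2 b a b) = tr(a) * tr(b a b a b a) - tr(b a b a b)  (reduce the a square) = x*z^3 - y*z^2 - 2*x*z + y
reduce: tr(a^2 b a b^-1 a b) = tr(a b a^2 b a) * tr(b) - tr(a b a^2 b a b)  (eliminate b^-1) = x^2*y*z^2 - 2*x*y^2*z - x*z^3 + y^3 + y*z^2 + 2*x*z - 3*y
reduce: tr(b a b^-1 a b^-1 a^2) = tr(a^2 b a b^-1 a) * tr(b) - tr(a^2 b a b^-1 a b)  (eliminate b^-1) = x^3*y^2*z - x^2*y^3 - 2*x^2*y*z^2 + x*y^2*z + x*z^3 + x^2*y - 2*x*z + y
tr(a^2) = tr(a) * tr(a) - tr(1)  (reduce the a square) = x^2 - 2
tr(a^3) = tr(a) * tr(a^2) - tr(a)  (reduce the a square) = x^3 - 3*x
tr(a b^2 a^2) = tr(b) * tr(a^3 b) - tr(a^3)  (reduce the b square) = x^2*y*z - x^3 - x*y^2 - y*z + 3*x
tr(b a b^2) = tr(b) * tr(a b^2) - tr(a b)  (reduce the b square) = y^2*z - x*y - z
tr(a b^2 a^2 b) = tr(a) * tr(b a b^2 a) - tr(b a b^2)  (reduce the a square) = x*y*z^2 - x^2*z - y^2*z + z
tr(a b^-1 a b^2 a) = tr(a b^2 a^2) * tr(b) - tr(a b^2 a^2 b)  (eliminate b^-1) = x^2*y^2*z - x^3*y - x*y^3 - x*y*z^2 + x^2*z + 3*x*y - z
so tr(a b^2 a b a) = tr(b) * tr(a b a^2 b) - tr(a b a^2)  (reduce the b square) = x*y*z^2 - x^2*z - y^2*z + z
tr(a b^2 a b a b) = tr(b) * tr(a b a b a b) - tr(a b a b a)  (reduce the b square) = y*z^3 - x*z^2 - 2*y*z + x
tr(a b^-1 a b^2 a b) = tr(a b^2 a b a) * tr(b) - tr(a b^2 a b a b)  (eliminate b^-1) = x*y^2*z^2 - x^2*y*z - y^3*z - y*z^3 + x*z^2 + 3*y*z - x
tr(b a b^-1 a b^-1 a b) = tr(a b^-1 a b^2 a) * tr(b) - tr(a b^-1 a b^2 a b)  (eliminate b^-1) = x^2*y^3*z - x^3*y^2 - x*y^4 - 2*x*y^2*z^2 + 2*x^2*y*z + y^3*z + y*z^3 + 3*x*y^2 - x*z^2 - 4*y*z + x
assemble the triple (tr(r) - 2; tr(r a) - x; tr(r b) - y)

x^2*y^2*z - x*y^3 - 2*x*y*z^2 + y^2*z + z^3 + 2*x*y - 3*z - 2; x^3*y^2*z - x^2*y^3 - 2*x^2*y*z^2 + x*y^2*z + x*z^3 + x^2*y - 2*x*z - x + y; x^2*y^3*z - x^3*y^2 - x*y^4 - 2*x*y^2*z^2 + 2*x^2*y*z + y^3*z + y*z^3 + 3*x*y^2 - x*z^2 - 4*y*z + x - y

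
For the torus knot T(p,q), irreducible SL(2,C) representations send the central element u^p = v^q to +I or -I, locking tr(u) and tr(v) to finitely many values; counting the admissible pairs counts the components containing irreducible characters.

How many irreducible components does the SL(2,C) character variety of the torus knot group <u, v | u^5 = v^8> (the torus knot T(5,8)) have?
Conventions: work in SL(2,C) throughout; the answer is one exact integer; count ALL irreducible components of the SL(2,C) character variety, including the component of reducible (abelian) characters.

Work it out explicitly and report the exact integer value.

Gamma = < u, v | u^5 = v^8 > (torus knot T(5,8)); the central element u^5 = v^8 acts as +I or -I in any irreducible SL(2,C) representation.
On an irreducible component, tr(u) is locked at 2*cos(pi*alpha/5) for some alpha in 1..4, and tr(v) at 2*cos(pi*beta/8) for some beta in 1..7.
u^5 = (-1)^alpha I and v^8 = (-1)^beta I must agree, so alpha and beta have equal parity.
count pairs: odd alpha (2 choices) x odd beta (4), plus even alpha (2) x even beta (3): 2*4 + 2*3 = 14.
That is 14 components of irreducible characters, and with the reducible (abelian) component the total is 15.

15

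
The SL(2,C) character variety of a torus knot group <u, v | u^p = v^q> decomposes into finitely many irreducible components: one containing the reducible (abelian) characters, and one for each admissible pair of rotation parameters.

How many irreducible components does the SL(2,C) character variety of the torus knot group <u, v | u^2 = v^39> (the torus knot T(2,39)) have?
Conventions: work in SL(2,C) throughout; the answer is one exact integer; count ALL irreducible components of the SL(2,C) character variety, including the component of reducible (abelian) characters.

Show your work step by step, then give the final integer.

In the torus knot group T(2,39), u^2 = v^39 is central, so an irreducible representation sends it to +I or -I (Schur).
This locks tr(u) to 2*cos(pi*alpha/2), alpha in 1..1, and tr(v) to 2*cos(pi*beta/39), beta in 1..38, on each component of irreducible characters.
u^2 = (-1)^alpha I and v^39 = (-1)^beta I must agree, so alpha and beta have equal parity.
count pairs: odd alpha (1 choices) x odd beta (19), plus even alpha (0) x even beta (19): 1*19 + 0*19 = 19.
components with irreducible characters: 19; plus the single component of reducible (abelian) characters: total 20.

20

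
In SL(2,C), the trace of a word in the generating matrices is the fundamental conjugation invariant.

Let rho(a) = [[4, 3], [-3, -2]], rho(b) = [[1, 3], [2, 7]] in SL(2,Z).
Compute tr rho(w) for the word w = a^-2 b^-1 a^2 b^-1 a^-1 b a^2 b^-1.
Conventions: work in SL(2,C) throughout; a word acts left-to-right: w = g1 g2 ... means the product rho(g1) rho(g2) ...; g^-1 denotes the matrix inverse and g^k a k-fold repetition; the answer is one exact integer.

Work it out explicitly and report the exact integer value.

rho(a^-1) = [[-2, -3], [3, 4]]
... * rho(a^-1) = [[-2, -3], [3, 4]]  ->  [[-5, -6], [6, 7]]
... * rho(b^-1) = [[7, -3], [-2, 1]]  ->  [[-23, 9], [28, -11]]
... * rho(a) = [[4, 3], [-3, -2]]  ->  [[-119, -87], [145, 106]]
... * rho(a) = [[4, 3], [-3, -2]]  ->  [[-215, -183], [262, 223]]
... * rho(b^-1) = [[7, -3], [-2, 1]]  ->  [[-1139, 462], [1388, -563]]
... * rho(a^-1) = [[-2, -3], [3, 4]]  ->  [[3664, 5265], [-4465, -6416]]
... * rho(b) = [[1, 3], [2, 7]]  ->  [[14194, 47847], [-17297, -58307]]
... * rho(a) = [[4, 3], [-3, -2]]  ->  [[-86765, -53112], [105733, 64723]]
... * rho(a) = [[4, 3], [-3, -2]]  ->  [[-187724, -154071], [228763, 187753]]
... * rho(b^-1) = [[7, -3], [-2, 1]]  ->  [[-1005926, 409101], [1225835, -498536]]
tr = -1005926 + -498536 = -1504462

-1504462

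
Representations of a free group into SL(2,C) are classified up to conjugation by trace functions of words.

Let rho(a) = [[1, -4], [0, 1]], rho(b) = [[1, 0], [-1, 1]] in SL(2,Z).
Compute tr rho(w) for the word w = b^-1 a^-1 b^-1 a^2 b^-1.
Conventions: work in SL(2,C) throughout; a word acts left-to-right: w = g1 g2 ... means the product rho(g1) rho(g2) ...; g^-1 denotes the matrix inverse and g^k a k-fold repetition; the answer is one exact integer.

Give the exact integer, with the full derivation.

-74

rho(b^-1) = [[1, 0], [1, 1]]
... * rho(a^-1) = [[1, 4], [0, 1]]  ->  [[1, 4], [1, 5]]
... * rho(b^-1) = [[1, 0], [1, 1]]  ->  [[5, 4], [6, 5]]
... * rho(a) = [[1, -4], [0, 1]]  ->  [[5, -16], [6, -19]]
... * rho(a) = [[1, -4], [0, 1]]  ->  [[5, -36], [6, -43]]
... * rho(b^-1) = [[1, 0], [1, 1]]  ->  [[-31, -36], [-37, -43]]
tr = -31 + -43 = -74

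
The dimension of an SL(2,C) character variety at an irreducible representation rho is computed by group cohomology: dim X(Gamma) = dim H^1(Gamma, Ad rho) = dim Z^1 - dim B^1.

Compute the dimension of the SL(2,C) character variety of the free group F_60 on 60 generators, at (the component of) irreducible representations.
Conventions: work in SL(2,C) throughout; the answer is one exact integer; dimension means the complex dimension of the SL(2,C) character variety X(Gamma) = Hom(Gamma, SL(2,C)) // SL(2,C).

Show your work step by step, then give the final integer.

177

The free group F_60: 60 generators, no relators.
Z^1(Gamma, Ad rho) = (sl_2)^60: a cocycle is a free choice of one sl_2 vector per generator, so dim Z^1 = 3*60 = 180.
dim B^1 = 3: the coboundary map is injective because an irreducible image has centralizer 0 in sl_2.
Therefore dim X = 180 - 3 = 177.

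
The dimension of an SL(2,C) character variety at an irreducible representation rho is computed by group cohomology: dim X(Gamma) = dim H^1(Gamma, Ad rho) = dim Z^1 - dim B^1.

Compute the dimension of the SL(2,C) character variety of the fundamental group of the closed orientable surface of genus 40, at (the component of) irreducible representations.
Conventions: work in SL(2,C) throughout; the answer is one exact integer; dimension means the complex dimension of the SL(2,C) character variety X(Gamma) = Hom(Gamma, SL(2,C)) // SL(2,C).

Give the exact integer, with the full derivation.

234

Gamma = pi_1(Sigma_40) = < a_1, b_1, ..., a_40, b_40 | prod [a_i, b_i] > has 2g = 80 generators and 1 relator.
Unconstrained cocycle data is one sl_2 vector per generator (240 dimensions), cut by the relator condition d_2(z) = 0.
H^2 = coker(d_2) is dual to H^0 = 0 at irreducible rho (Poincare duality), so d_2 is onto: dim Z^1 = 237.
Coboundaries contribute dim B^1 = 3 (injective at irreducible rho).
Hence dim X = 237 - 3 = 234.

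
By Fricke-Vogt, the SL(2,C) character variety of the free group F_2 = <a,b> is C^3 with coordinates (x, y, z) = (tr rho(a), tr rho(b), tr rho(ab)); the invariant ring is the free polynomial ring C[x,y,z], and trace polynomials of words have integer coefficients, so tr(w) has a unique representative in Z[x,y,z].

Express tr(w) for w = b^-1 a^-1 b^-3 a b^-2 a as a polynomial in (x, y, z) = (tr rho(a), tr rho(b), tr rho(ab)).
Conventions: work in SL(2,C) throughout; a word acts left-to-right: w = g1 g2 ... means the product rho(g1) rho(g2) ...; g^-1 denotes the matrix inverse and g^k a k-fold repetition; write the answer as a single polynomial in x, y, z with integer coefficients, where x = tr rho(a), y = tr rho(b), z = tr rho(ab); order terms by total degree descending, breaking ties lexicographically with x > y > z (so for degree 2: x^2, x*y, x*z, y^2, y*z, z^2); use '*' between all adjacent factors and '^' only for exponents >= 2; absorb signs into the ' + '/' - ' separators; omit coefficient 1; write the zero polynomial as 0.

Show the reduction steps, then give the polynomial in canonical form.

x^2*y^5*z - x^3*y^4 - 2*x*y^4*z^2 - x^2*y^3*z + y^3*z^3 + 2*x^3*y^2 + x*y^4 + 3*x*y^2*z^2 - y^3*z - y*z^3 - x^3 - 3*x*y^2 - x*z^2 + y*z + 3*x

tr(a^2) = tr(a)*tr(a) - tr(1)  (reduce the a square) = x^2 - 2
tr(a^2 b) = tr(a)*tr(b a) - tr(b)  (reduce the a square) = x*z - y
tr(b^-1 a^2) = tr(a^2)*tr(b) - tr(a^2 b)  (eliminate b^-1) = x^2*y - x*z - y
tr(a b^-2 a) = tr(b^-1 a^2)*tr(b) - tr(b^-1 a^2 b)  (eliminate b^-1) = x^2*y^2 - x*y*z - x^2 - y^2 + 2
tr(a b a b) = tr(b a)*tr(b a) - tr(1)  (split on b) = z^2 - 2
tr(b^-1 a b a) = tr(a b a)*tr(b) - tr(a b a b)  (eliminate b^-1) = x*y*z - y^2 - z^2 + 2
tr(a b^-2 a b) = tr(b^-1 a b a)*tr(b) - tr(b^-1 a b a b)  (eliminate b^-1) = x*y^2*z - y^3 - y*z^2 - x*z + 3*y
tr(b^-1 a b^-2 a) = tr(a b^-2 a)*tr(b) - tr(a b^-2 a b)  (eliminate b^-1) = x^2*y^3 - 2*x*y^2*z - x^2*y + y*z^2 + x*z - y
tr(b^-1 a b^-2 a b^-1) = tr(b^-1 a b^-2 a)*tr(b) - tr(b^-1 a b^-2 a b)  (eliminate b^-1) = x^2*y^4 - 2*x*y^3*z - 2*x^2*y^2 + y^2*z^2 + 2*x*y*z + x^2 - 2
tr(a^3) = tr(a)*tr(a^2) - tr(a)  (reduce the a square) = x^3 - 3*x
tr(a^3 b) = tr(a)*tr(b a^2) - tr(b a)  (reduce the a square) = x^2*z - x*y - z
tr(a^2 b^-1 a) = tr(a^3)*tr(b) - tr(a^3 b)  (eliminate b^-1) = x^3*y - x^2*z - 2*x*y + z
tr(b a b) = tr(b)*tr(a b) - tr(a)  (reduce the b square) = y*z - x
tr(a b a^2 b) = tr(a)*tr(b a b a) - tr(b a b)  (reduce the a square) = x*z^2 - y*z - x
tr(a^2 b^-1 a b) = tr(a b a^2)*tr(b) - tr(a b a^2 b)  (eliminate b^-1) = x^2*y*z - x*y^2 - x*z^2 + x
tr(a b^-1 a b^-1 a) = tr(a^2 b^-1 a)*tr(b) - tr(a^2 b^-1 a b)  (eliminate b^-1) = x^3*y^2 - 2*x^2*y*z - x*y^2 + x*z^2 + y*z - x
tr(a b a b a b) = tr(b a)*tr(b a b a) - tr(b^-1 a^-1)  (split on b) = z^3 - 3*z
tr(a b^-1 a b a b) = tr(a b a b a)*tr(b) - tr(a b a b a b)  (eliminate b^-1) = x*y*z^2 - y^2*z - z^3 - x*y + 3*z
tr(a b^-1 a b^-1 a b) = tr(a b^-1 a b a)*tr(b) - tr(a b^-1 a b a b)  (eliminate b^-1) = x^2*y^2*z - x*y^3 - 2*x*y*z^2 + y^2*z + z^3 + 2*x*y - 3*z
tr(b^-1 a b^-1 a b^-1 a) = tr(a b^-1 a b^-1 a)*tr(b) - tr(a b^-1 a b^-1 a b)  (eliminate b^-1) = x^3*y^3 - 3*x^2*y^2*z + 3*x*y*z^2 - z^3 - 3*x*y + 3*z
tr(b^-1 a b^-2 a b^-1 a) = tr(b^-1 a b^-1 a b^-1 a)*tr(b) - tr(b^-1 a b^-1 a b^-1 a b)  (eliminate b^-1) = x^3*y^4 - 3*x^2*y^3*z - x^3*y^2 + 3*x*y^2*z^2 + 2*x^2*y*z - y*z^3 - 2*x*y^2 - x*z^2 + 2*y*z + x
tr(a b^-2 a b^-1 a^-1 b^-1) = tr(b^-1 a b^-2 a b^-1)*tr(a) - tr(b^-1 a b^-2 a b^-1 a)  (eliminate a^-1) = x^2*y^3*z - x^3*y^2 - 2*x*y^2*z^2 + y*z^3 + x^3 + 2*x*y^2 + x*z^2 - 2*y*z - 3*x
tr(b^-1 a) = tr(a)*tr(b) - tr(a b)  (eliminate b^-1) = x*y - z
tr(b^-2 a) = tr(b^-1 a)*tr(b) - tr(b^-1 a b)  (eliminate b^-1) = x*y^2 - y*z - x
tr(b^-2 a b^-1) = tr(b^-2 a)*tr(b) - tr(b^-2 a b)  (eliminate b^-1) = x*y^3 - y^2*z - 2*x*y + z
tr(b^-1 a b^-2 a b^-1 a^-1 b^-1) = tr(a b^-2 a b^-1 a^-1 b^-1)*tr(b) - tr(a b^-2 a b^-1 a^-1)  (eliminate b^-1) = x^2*y^4*z - x^3*y^3 - 2*x*y^3*z^2 + y^2*z^3 + x^3*y + x*y^3 + x*y*z^2 - y^2*z - x*y - z
tr(b^-1 a^-1 b^-3 a b^-2 a) = tr(b^-1 a b^-2 a b^-1 a^-1 b^-1)*tr(b) - tr(b^-1 a b^-2 a b^-1 a^-1)  (eliminate b^-1) = x^2*y^5*z - x^3*y^4 - 2*x*y^4*z^2 - x^2*y^3*z + y^3*z^3 + 2*x^3*y^2 + x*y^4 + 3*x*y^2*z^2 - y^3*z - y*z^3 - x^3 - 3*x*y^2 - x*z^2 + y*z + 3*x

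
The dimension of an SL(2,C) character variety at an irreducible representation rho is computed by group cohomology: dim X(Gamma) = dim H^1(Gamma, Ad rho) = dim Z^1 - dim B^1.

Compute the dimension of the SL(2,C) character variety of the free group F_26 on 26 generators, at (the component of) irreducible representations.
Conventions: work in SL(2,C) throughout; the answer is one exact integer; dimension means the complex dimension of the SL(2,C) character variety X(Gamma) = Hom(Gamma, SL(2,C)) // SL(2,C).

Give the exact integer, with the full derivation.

Gamma = F_26 has 26 generators and no relators.
A cocycle picks one sl_2 vector per generator freely, giving dim Z^1 = 3*26 = 78.
At an irreducible rho the centralizer of the image in sl_2 is 0, so the coboundary map sl_2 -> Z^1 is injective: dim B^1 = 3.
Therefore dim X = 78 - 3 = 75.

75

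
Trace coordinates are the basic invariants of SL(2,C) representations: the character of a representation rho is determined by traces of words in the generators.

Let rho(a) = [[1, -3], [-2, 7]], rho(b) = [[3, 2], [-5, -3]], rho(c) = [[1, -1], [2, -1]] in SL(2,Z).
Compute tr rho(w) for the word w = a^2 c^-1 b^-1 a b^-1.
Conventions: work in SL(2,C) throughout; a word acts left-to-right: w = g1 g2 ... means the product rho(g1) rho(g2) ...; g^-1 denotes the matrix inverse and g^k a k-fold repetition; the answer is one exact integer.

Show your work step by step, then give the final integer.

669

rho(a) = [[1, -3], [-2, 7]]
... * rho(a) = [[1, -3], [-2, 7]]  ->  [[7, -24], [-16, 55]]
... * rho(c^-1) = [[-1, 1], [-2, 1]]  ->  [[41, -17], [-94, 39]]
... * rho(b^-1) = [[-3, -2], [5, 3]]  ->  [[-208, -133], [477, 305]]
... * rho(a) = [[1, -3], [-2, 7]]  ->  [[58, -307], [-133, 704]]
... * rho(b^-1) = [[-3, -2], [5, 3]]  ->  [[-1709, -1037], [3919, 2378]]
tr = -1709 + 2378 = 669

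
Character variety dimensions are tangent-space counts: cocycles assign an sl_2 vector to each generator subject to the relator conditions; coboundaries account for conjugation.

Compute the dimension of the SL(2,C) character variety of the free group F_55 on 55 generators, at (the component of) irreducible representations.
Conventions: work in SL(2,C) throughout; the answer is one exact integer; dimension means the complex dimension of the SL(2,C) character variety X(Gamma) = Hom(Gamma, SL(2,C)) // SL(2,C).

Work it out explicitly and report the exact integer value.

162

Here Gamma is free of rank 55 — no relator constrains a cocycle.
A cocycle picks one sl_2 vector per generator freely, giving dim Z^1 = 3*55 = 165.
At an irreducible rho the centralizer of the image in sl_2 is 0, so the coboundary map sl_2 -> Z^1 is injective: dim B^1 = 3.
dim H^1 = 165 - 3 = 162, which is dim X.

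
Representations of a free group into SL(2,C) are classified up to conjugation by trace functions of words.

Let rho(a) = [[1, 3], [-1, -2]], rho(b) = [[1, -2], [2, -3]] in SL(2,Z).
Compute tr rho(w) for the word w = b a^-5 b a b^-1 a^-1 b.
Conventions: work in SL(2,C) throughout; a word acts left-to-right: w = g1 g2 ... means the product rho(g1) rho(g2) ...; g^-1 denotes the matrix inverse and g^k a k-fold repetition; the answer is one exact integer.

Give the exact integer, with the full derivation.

-5909

rho(b) = [[1, -2], [2, -3]]
... * rho(a^-1) = [[-2, -3], [1, 1]]  ->  [[-4, -5], [-7, -9]]
... * rho(a^-1) = [[-2, -3], [1, 1]]  ->  [[3, 7], [5, 12]]
... * rho(a^-1) = [[-2, -3], [1, 1]]  ->  [[1, -2], [2, -3]]
... * rho(a^-1) = [[-2, -3], [1, 1]]  ->  [[-4, -5], [-7, -9]]
... * rho(a^-1) = [[-2, -3], [1, 1]]  ->  [[3, 7], [5, 12]]
... * rho(b) = [[1, -2], [2, -3]]  ->  [[17, -27], [29, -46]]
... * rho(a) = [[1, 3], [-1, -2]]  ->  [[44, 105], [75, 179]]
... * rho(b^-1) = [[-3, 2], [-2, 1]]  ->  [[-342, 193], [-583, 329]]
... * rho(a^-1) = [[-2, -3], [1, 1]]  ->  [[877, 1219], [1495, 2078]]
... * rho(b) = [[1, -2], [2, -3]]  ->  [[3315, -5411], [5651, -9224]]
tr = 3315 + -9224 = -5909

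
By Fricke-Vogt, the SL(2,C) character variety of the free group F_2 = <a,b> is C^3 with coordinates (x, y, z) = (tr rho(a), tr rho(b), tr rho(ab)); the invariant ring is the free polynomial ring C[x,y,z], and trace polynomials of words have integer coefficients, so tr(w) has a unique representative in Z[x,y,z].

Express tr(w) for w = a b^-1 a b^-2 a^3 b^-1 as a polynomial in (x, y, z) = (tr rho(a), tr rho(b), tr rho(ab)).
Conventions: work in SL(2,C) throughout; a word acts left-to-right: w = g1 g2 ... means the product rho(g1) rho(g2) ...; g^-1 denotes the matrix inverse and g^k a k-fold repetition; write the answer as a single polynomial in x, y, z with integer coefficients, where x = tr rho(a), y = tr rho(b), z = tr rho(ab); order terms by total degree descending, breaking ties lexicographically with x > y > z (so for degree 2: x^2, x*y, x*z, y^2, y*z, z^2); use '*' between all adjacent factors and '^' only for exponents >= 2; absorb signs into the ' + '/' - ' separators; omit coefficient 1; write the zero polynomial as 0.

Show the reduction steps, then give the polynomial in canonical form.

x^5*y^4 - 3*x^4*y^3*z - x^5*y^2 - 2*x^3*y^4 + 3*x^3*y^2*z^2 + 2*x^4*y*z + 5*x^2*y^3*z - x^2*y*z^3 + x^3*y^2 - x^3*z^2 - 4*x*y^2*z^2 - 3*x^2*y*z + y*z^3 + x^3 + 3*x*y^2 + 2*x*z^2 - 2*y*z - 3*x

so trace(a^2) = trace(a) trace(a) - trace(1) = x^2 - 2
trace(a^3) = trace(a) trace(a^2) - trace(a) = x^3 - 3*x
reduce: trace(a^4) = trace(a) trace(a^3) - trace(a^2) = x^4 - 4*x^2 + 2
so trace(a^5) = trace(a) trace(a^4) - trace(a^3) = x^5 - 5*x^3 + 5*x
reduce: trace(b a^2) = trace(a) trace(b a) - trace(b) = x*z - y
trace(b a^3) = trace(a) trace(b a^2) - trace(b a) = x^2*z - x*y - z
trace(b a^4) = trace(a) trace(b a^3) - trace(b a^2) = x^3*z - x^2*y - 2*x*z + y
trace(a^5 b) = trace(a) trace(b a^4) - trace(b a^3) = x^4*z - x^3*y - 3*x^2*z + 2*x*y + z
trace(a b^-1 a^4) = trace(a^5) trace(b) - trace(a^5 b) = x^5*y - x^4*z - 4*x^3*y + 3*x^2*z + 3*x*y - z
trace(b a b a) = trace(a b) trace(a b) - trace(1)   [split at repeated a] = z^2 - 2
so trace(b a b) = trace(b) trace(a b) - trace(a) = y*z - x
reduce: trace(b a b a^2) = trace(a) trace(b a b a) - trace(b a b) = x*z^2 - y*z - x
trace(b a b a^3) = trace(a) trace(b a b a^2) - trace(b a b a) = x^2*z^2 - x*y*z - x^2 - z^2 + 2
so trace(a^4 b a b) = trace(a) trace(b a b a^3) - trace(b a b a^2) = x^3*z^2 - x^2*y*z - x^3 - 2*x*z^2 + y*z + 3*x
trace(a b^-1 a^4 b) = trace(a^4 b a) trace(b) - trace(a^4 b a b) = x^4*y*z - x^3*y^2 - x^3*z^2 - 2*x^2*y*z + x^3 + 2*x*y^2 + 2*x*z^2 - 3*x
trace(a^4 b^-1 a b^-1) = trace(a b^-1 a^4) trace(b) - trace(a b^-1 a^4 b) = x^5*y^2 - 2*x^4*y*z - 3*x^3*y^2 + x^3*z^2 + 5*x^2*y*z - x^3 + x*y^2 - 2*x*z^2 - y*z + 3*x
so trace(a b^-1 a b^-2 a^3) = trace(a^4 b^-1 a b^-1) trace(b) - trace(a^4 b^-1 a) = x^5*y^3 - 2*x^4*y^2*z - x^5*y - 3*x^3*y^3 + x^3*y*z^2 + x^4*z + 5*x^2*y^2*z + 3*x^3*y + x*y^3 - 2*x*y*z^2 - 3*x^2*z - y^2*z + z
reduce: trace(b a^3 b) = trace(b) trace(a^3 b) - trace(a^3) = x^2*y*z - x^3 - x*y^2 - y*z + 3*x
so trace(a^3 b a^2 b) = trace(a) trace(b a^3 b a) - trace(b a^3 b) = x^3*z^2 - 2*x^2*y*z + x*y^2 - x*z^2 + y*z - x
reduce: trace(a b^-1 a^3 b a) = trace(a^3 b a^2) trace(b) - trace(a^3 b a^2 b) = x^4*y*z - x^3*y^2 - x^3*z^2 - x^2*y*z + x*y^2 + x*z^2 + x
trace(b a b a b a) = trace(a b) trace(a b a b) - trace(a^-1 b^-1)   [split at repeated a] = z^3 - 3*z
reduce: trace(b a b a b) = trace(b) trace(a b a b) - trace(a b a) = y*z^2 - x*z - y
trace(b a b a b a^2) = trace(a) trace(b a b a b a) - trace(b a b a b) = x*z^3 - y*z^2 - 2*x*z + y
trace(a^3 b a b a b) = trace(a) trace(b a b a b a^2) - trace(b a b a b a) = x^2*z^3 - x*y*z^2 - 2*x^2*z - z^3 + x*y + 3*z
trace(a b^-1 a^3 b a b) = trace(a^3 b a b a) trace(b) - trace(a^3 b a b a b) = x^3*y*z^2 - x^2*y^2*z - x^2*z^3 - x^3*y - x*y*z^2 + 2*x^2*z + y^2*z + z^3 + 2*x*y - 3*z
so trace(a^3 b a b^-1 a b^-1) = trace(a b^-1 a^3 b a) trace(b) - trace(a b^-1 a^3 b a b) = x^4*y^2*z - x^3*y^3 - 2*x^3*y*z^2 + x^2*z^3 + x^3*y + x*y^3 + 2*x*y*z^2 - 2*x^2*z - y^2*z - z^3 - x*y + 3*z
trace(a b^-1 a b^-2 a^3 b) = trace(a^3 b a b^-1 a b^-1) trace(b) - trace(a^3 b a b^-1 a) = x^4*y^3*z - x^3*y^4 - 2*x^3*y^2*z^2 - x^4*y*z + x^2*y*z^3 + 2*x^3*y^2 + x^3*z^2 + x*y^4 + 2*x*y^2*z^2 - y^3*z - y*z^3 - x^3 - 3*x*y^2 - 2*x*z^2 + 3*y*z + 3*x
reduce: trace(a b^-1 a b^-2 a^3 b^-1) = trace(a b^-1 a b^-2 a^3) trace(b) - trace(a b^-1 a b^-2 a^3 b) = x^5*y^4 - 3*x^4*y^3*z - x^5*y^2 - 2*x^3*y^4 + 3*x^3*y^2*z^2 + 2*x^4*y*z + 5*x^2*y^3*z - x^2*y*z^3 + x^3*y^2 - x^3*z^2 - 4*x*y^2*z^2 - 3*x^2*y*z + y*z^3 + x^3 + 3*x*y^2 + 2*x*z^2 - 2*y*z - 3*x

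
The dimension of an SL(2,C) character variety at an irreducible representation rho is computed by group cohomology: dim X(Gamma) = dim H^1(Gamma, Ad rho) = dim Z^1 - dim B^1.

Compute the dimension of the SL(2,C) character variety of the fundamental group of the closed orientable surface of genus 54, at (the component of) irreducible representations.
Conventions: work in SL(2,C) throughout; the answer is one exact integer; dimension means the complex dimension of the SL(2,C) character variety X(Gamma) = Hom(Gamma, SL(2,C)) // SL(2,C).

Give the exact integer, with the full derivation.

Gamma = pi_1(Sigma_54) = < a_1, b_1, ..., a_54, b_54 | prod [a_i, b_i] > has 2g = 108 generators and 1 relator.
Unconstrained cocycle data is one sl_2 vector per generator (324 dimensions), cut by the relator condition d_2(z) = 0.
d_2 is surjective at irreducible rho (its cokernel H^2 is dual to H^0 = 0), so dim Z^1 = 324 - 3 = 321.
Coboundaries contribute dim B^1 = 3 (injective at irreducible rho).
Hence dim X = 321 - 3 = 318.

318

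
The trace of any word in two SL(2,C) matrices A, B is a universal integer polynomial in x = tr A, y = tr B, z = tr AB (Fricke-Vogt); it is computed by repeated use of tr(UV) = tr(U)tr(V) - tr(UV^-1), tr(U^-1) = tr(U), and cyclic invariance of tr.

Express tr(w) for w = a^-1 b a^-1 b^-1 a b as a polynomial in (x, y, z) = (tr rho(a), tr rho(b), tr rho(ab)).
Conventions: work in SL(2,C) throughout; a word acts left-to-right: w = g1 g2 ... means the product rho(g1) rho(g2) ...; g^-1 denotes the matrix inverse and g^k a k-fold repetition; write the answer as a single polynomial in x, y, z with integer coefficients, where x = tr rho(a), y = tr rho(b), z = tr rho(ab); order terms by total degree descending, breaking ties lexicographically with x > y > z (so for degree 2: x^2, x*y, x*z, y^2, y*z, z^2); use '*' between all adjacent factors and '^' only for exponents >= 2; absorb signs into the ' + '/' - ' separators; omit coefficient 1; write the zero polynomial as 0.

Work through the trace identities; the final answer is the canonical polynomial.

-x^2*y^2*z + x^3*y + x*y^3 + 2*x*y*z^2 - x^2*z - y^2*z - z^3 - 3*x*y + 3*z

tr(b^2 a) = tr(b) tr(a b) - tr(a) = y*z - x
so tr(b^2) = tr(b) tr(b) - tr(1) = y^2 - 2
reduce: tr(a b^2 a) = tr(a) tr(b^2 a) - tr(b^2) = x*y*z - x^2 - y^2 + 2
tr(a b a b) = tr(a b) tr(a b) - tr(1)   [split at repeated a] = z^2 - 2
so tr(a b a) = tr(a) tr(b a) - tr(b) = x*z - y
tr(a b^2 a b) = tr(b) tr(a b a b) - tr(a b a) = y*z^2 - x*z - y
tr(b a b^-1 a b) = tr(a b^2 a) tr(b) - tr(a b^2 a b) = x*y^2*z - x^2*y - y^3 - y*z^2 + x*z + 3*y
tr(a b a b a) = tr(a) tr(b a b a) - tr(b a b) = x*z^2 - y*z - x
so tr(a b a b a b) = tr(a b) tr(a b a b) - tr(a^-1 b^-1)   [split at repeated a] = z^3 - 3*z
so tr(b a b^-1 a b a) = tr(a b a b a) tr(b) - tr(a b a b a b) = x*y*z^2 - y^2*z - z^3 - x*y + 3*z
tr(b^-1 a b a^-1 b a) = tr(b a b^-1 a b) tr(a) - tr(b a b^-1 a b a) = x^2*y^2*z - x^3*y - x*y^3 - 2*x*y*z^2 + x^2*z + y^2*z + z^3 + 4*x*y - 3*z
reduce: tr(a^-1 b a^-1 b^-1 a b) = tr(b^-1 a b a^-1 b) tr(a) - tr(b^-1 a b a^-1 b a) = -x^2*y^2*z + x^3*y + x*y^3 + 2*x*y*z^2 - x^2*z - y^2*z - z^3 - 3*x*y + 3*z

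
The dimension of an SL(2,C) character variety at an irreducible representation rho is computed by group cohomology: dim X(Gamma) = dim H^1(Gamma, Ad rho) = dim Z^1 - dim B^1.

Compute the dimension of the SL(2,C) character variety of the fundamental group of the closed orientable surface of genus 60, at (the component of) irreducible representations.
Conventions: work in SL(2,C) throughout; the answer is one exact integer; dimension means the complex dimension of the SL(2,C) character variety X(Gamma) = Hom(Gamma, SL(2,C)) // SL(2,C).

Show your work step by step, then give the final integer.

354

Gamma = pi_1(Sigma_60) = < a_1, b_1, ..., a_60, b_60 | prod [a_i, b_i] > has 2g = 120 generators and 1 relator.
Unconstrained cocycle data is one sl_2 vector per generator (360 dimensions), cut by the relator condition d_2(z) = 0.
H^2 = coker(d_2) is dual to H^0 = 0 at irreducible rho (Poincare duality), so d_2 is onto: dim Z^1 = 357.
Coboundaries contribute dim B^1 = 3 (injective at irreducible rho).
Hence dim X = 357 - 3 = 354.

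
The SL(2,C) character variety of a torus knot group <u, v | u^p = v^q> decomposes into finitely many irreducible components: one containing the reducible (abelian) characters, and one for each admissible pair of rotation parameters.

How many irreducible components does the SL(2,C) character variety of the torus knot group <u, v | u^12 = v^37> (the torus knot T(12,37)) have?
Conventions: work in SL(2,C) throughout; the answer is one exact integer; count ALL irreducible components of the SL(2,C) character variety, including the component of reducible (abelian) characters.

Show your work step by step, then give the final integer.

199

In the torus knot group T(12,37), u^12 = v^37 is central, so an irreducible representation sends it to +I or -I (Schur).
This locks tr(u) to 2*cos(pi*alpha/12), alpha in 1..11, and tr(v) to 2*cos(pi*beta/37), beta in 1..36, on each component of irreducible characters.
Consistency of u^12 = (-1)^alpha I with v^37 = (-1)^beta I forces alpha = beta (mod 2).
Counting: 6 odd alphas x 18 odd betas + 5 even alphas x 18 even betas = 108 + 90 = 198.
That is 198 components of irreducible characters, and with the reducible (abelian) component the total is 199.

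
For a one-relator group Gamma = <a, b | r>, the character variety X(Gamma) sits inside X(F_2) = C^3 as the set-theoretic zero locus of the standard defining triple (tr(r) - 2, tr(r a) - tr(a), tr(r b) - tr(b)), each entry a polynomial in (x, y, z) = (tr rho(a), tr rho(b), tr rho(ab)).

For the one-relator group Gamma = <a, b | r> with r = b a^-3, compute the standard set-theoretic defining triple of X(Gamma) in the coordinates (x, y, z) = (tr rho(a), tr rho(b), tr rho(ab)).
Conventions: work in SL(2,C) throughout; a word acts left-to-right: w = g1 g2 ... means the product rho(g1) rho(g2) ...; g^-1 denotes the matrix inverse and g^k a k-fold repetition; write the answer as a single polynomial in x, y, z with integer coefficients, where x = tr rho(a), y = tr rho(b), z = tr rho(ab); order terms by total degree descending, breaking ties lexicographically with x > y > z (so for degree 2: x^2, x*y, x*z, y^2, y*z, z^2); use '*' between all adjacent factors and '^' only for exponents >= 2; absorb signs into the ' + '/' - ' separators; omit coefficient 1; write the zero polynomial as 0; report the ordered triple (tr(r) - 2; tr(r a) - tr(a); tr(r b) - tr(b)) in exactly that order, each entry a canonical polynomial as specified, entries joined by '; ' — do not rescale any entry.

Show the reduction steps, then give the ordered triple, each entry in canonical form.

x^3*y - x^2*z - 2*x*y + z - 2; x^2*y - x*z - x - y; x^3*y^2 - x^2*y*z - x^3 - 2*x*y^2 + y*z + 3*x - y

use: trace(a^-1 b) = trace(b) * trace(a) - trace(b a) = x*y - z
apply: trace(a^-1 b a^-1) = trace(a^-1 b) * trace(a) - trace(a^-1 b a) = x^2*y - x*z - y
trace(b a^-3) = trace(a^-1 b a^-1) * trace(a) - trace(a^-1 b) = x^3*y - x^2*z - 2*x*y + z
use: trace(b^2) = trace(b) * trace(b) - trace(1)   [square of b] = y^2 - 2
apply: trace(b^2 a) = trace(b) * trace(a b) - trace(a)   [square of b] = y*z - x
use: trace(a^-1 b^2) = trace(b^2) * trace(a) - trace(b^2 a)   [inverse elimination on a] = x*y^2 - y*z - x
apply: trace(a^-1 b^2 a^-1) = trace(a^-1 b^2) * trace(a) - trace(a^-1 b^2 a)   [inverse elimination on a] = x^2*y^2 - x*y*z - x^2 - y^2 + 2
trace(b a^-3 b) = trace(a^-1 b^2 a^-1) * trace(a) - trace(a^-1 b^2)   [inverse elimination on a] = x^3*y^2 - x^2*y*z - x^3 - 2*x*y^2 + y*z + 3*x
assemble the triple (trace(r) - 2; trace(r a) - x; trace(r b) - y)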